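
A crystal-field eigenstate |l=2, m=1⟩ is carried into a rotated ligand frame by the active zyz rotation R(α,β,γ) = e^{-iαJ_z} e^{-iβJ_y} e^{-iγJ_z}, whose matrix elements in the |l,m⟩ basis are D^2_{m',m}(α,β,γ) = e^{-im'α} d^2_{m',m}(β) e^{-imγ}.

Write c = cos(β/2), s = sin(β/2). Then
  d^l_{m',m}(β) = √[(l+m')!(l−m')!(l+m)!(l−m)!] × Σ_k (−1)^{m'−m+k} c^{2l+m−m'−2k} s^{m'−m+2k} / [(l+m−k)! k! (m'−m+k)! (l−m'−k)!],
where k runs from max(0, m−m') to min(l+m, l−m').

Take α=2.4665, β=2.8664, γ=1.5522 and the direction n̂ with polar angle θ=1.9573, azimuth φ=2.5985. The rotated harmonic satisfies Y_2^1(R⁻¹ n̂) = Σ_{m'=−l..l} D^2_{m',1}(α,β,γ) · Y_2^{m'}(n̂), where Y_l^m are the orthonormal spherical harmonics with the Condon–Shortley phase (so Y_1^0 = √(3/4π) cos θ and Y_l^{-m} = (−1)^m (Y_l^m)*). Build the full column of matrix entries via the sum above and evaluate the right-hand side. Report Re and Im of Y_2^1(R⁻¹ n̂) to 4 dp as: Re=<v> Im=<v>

Re=-0.0508 Im=-0.3705

Need the full column D^2_{m',1} for m'=−2..2 at α=2.4665, β=2.8664, γ=1.5522.
cos(β/2)=0.137163, sin(β/2)=0.990549
d^2_{-2,1}: single k=3 term ⇒ +0.266620;  D = -0.259028-0.063171i
d^2_{-1,1}: k∈[2..3] ⇒ +0.055379 -0.962727 = -0.907348;  D = -0.553795-0.718743i
d^2_{0,1}: k∈[1..2] ⇒ +0.006261 -0.326542 = -0.320280;  D = -0.005956+0.320225i
d^2_{1,1}: k∈[0..1] ⇒ +0.000354 -0.055379 = -0.055025;  D = +0.035182-0.042308i
d^2_{2,1}: single k=0 term ⇒ -0.005112;  D = -0.005008+0.001026i
Y_2^{m'}(θ=1.9573,φ=2.5985) and Σ D·Y over m':
  (-0.2590-0.0632i)·(+0.1544+0.2932i)  (-0.5538-0.7187i)·(+0.2309+0.1394i)  (-0.0060+0.3202i)·(-0.1809+0.0000i)  (+0.0352-0.0423i)·(-0.2309+0.1394i)  (-0.0050+0.0010i)·(+0.1544-0.2932i)
Y_2^1(R⁻¹ n̂) = -0.050782-0.370519i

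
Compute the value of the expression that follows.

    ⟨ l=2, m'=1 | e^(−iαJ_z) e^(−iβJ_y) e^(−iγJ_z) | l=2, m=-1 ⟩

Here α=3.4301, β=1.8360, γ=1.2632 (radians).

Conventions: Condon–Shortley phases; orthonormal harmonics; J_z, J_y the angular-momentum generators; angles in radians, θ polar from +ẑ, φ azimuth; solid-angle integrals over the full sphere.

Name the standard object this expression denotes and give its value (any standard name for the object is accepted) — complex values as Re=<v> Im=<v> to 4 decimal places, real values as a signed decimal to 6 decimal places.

This is a Wigner D-matrix element — the rotation-matrix element ⟨l m'| R(α,β,γ) |l m⟩ in the angular-momentum basis.
Split into d^2_{1,-1}(β=1.8360) × two z-phases.
c=cos(1.836000/2)=0.607410, s=sin(1.836000/2)=0.794388; N=√[6·1·1·6]=6.000000
k: max(0,(-1)−(1))=0 … min(2+(-1),2−(1))=1
  k=0: (−1)^2·6.0000/(2)·0.6074^2·0.7944^2 = +0.698475
  k=1: (−1)^3·6.0000/(6)·0.6074^0·0.7944^4 = -0.398228
d^2_{1,-1}(1.8360) = +0.698475 -0.398228 = +0.300248
Attach z-rotation phases: D = e^{-i(1)(3.4301)}·(+0.300248)·e^{-i(-1)(1.2632)} = -0.168566-0.248464i

Wigner D-matrix element, Re=-0.1686 Im=-0.2485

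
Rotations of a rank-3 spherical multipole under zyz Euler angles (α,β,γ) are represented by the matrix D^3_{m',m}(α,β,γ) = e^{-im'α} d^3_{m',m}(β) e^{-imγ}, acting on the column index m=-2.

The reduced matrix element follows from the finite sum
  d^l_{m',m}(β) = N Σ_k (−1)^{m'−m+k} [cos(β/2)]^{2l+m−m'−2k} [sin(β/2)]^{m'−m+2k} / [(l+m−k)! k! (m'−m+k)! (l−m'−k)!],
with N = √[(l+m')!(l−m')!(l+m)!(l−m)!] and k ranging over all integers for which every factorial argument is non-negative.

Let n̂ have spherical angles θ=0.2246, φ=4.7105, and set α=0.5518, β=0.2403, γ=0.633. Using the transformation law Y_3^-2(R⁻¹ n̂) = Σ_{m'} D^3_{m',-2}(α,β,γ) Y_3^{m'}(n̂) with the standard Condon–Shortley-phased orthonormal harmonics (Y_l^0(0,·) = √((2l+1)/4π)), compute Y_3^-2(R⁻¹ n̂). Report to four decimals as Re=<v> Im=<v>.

Re=0.1409 Im=0.0380

Need the full column D^3_{m',-2} for m'=−3..3 at α=0.5518, β=0.2403, γ=0.6330.
cos(β/2)=0.992791, sin(β/2)=0.119861
d^3_{-3,-2}: single k=1 term ⇒ +0.283167;  D = -0.276330+0.061849i
d^3_{-2,-2}: k∈[0..1] ⇒ +0.957516 -0.069784 = +0.887732;  D = -0.636080+0.619250i
d^3_{-1,-2}: k∈[0..1] ⇒ -0.365567 +0.010657 = -0.354910;  D = +0.086775-0.344138i
d^3_{0,-2}: k∈[0..1] ⇒ +0.076445 -0.001114 = +0.075331;  D = +0.022607+0.071858i
d^3_{1,-2}: k∈[0..1] ⇒ -0.010657 +0.000078 = -0.010579;  D = -0.007994-0.006930i
d^3_{2,-2}: k∈[0..1] ⇒ +0.001017 -0.000003 = +0.001014;  D = +0.001001+0.000164i
d^3_{3,-2}: single k=0 term ⇒ -0.000060;  D = -0.000056+0.000023i
Y_3^{m'}(θ=0.2246,φ=4.7105) and Σ D·Y over m':
  (-0.2763+0.0618i)·(+0.0000-0.0046i)  (-0.6361+0.6193i)·(-0.0494-0.0002i)  (+0.0868-0.3441i)·(-0.0005+0.2701i)  (+0.0226+0.0719i)·(+0.6374+0.0000i)  (-0.0080-0.0069i)·(+0.0005+0.2701i)  (+0.0010+0.0002i)·(-0.0494+0.0002i)  (-0.0001+0.0000i)·(-0.0000-0.0046i)
Y_3^-2(R⁻¹ n̂) = +0.140948+0.038032i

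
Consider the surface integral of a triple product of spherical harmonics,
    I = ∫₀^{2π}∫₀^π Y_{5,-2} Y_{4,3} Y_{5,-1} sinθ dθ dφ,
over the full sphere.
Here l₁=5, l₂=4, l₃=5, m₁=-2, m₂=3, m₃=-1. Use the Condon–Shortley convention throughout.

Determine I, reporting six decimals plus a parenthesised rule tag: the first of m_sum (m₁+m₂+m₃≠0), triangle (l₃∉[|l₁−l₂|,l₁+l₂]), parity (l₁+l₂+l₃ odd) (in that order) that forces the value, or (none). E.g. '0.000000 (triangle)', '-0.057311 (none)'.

Checks pass: Σm=0; 14 even; l₃=5∈[1,9].
(2·5+1)(2·4+1)(2·5+1) = 1089
Δ: 4! 6! 4! / 15! → 1/3153150
sum: t=0:+1/69120 t=1:−1/1728 t=2:+1/576 t=3:−1/1728 t=4:+1/69120 = 7/11520
3j²(5 4 5; 0 0 0) = Δ·Π!·Σ² = 2/143  (sign -1)
sum: t=3:−1/6912 t=4:+1/5184 = 1/20736
3j²(5 4 5; -2 3 -1) = Δ·Π!·Σ² = 5/2574  (sign +1)
combine: 4πI² = 1089·2/143·5/2574 = 5/169
take √, sign -1: I = -0.04852178
No selection rule forces the value: the integral is nonzero (none).

-0.048522 (none)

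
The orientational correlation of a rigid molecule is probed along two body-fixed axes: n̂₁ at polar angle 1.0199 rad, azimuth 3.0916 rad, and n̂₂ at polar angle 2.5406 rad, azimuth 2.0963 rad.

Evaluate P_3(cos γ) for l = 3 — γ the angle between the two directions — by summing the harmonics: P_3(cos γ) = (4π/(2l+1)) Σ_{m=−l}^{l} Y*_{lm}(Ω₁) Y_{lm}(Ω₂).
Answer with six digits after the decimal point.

0.242084

Summing Y*_{l m}(θ₁,φ₁)·Y_{l m}(θ₂,φ₂) over m ∈ [−3, 3]; prefactor 4π/(2·3+1) = 1.795196:
  m=-3: Y*=(-0.255194, 0.038563)  Y=(0.075435, -0.000431)  product (-0.019234, 0.003019)
  m=-2: Y*=(0.386440, -0.038768)  Y=(0.133868, -0.233920)  product (0.042664, -0.095586)
  m=-1: Y*=(-0.101760, 0.005092)  Y=(-0.220134, -0.379612)  product (0.024334, 0.037509)
  m=+0: Y*=(-0.318402, -0.000000)  Y=(-0.123504, 0.000000)  product (0.039324, 0.000000)
  m=+1: Y*=(0.101760, 0.005092)  Y=(0.220134, -0.379612)  product (0.024334, -0.037509)
  m=+2: Y*=(0.386440, 0.038768)  Y=(0.133868, 0.233920)  product (0.042664, 0.095586)
  m=+3: Y*=(0.255194, 0.038563)  Y=(-0.075435, -0.000431)  product (-0.019234, -0.003019)
Σ over m = (0.134851, -0.000000); ×(4π/7) → (0.242084, -0.000000). Real part: 0.242084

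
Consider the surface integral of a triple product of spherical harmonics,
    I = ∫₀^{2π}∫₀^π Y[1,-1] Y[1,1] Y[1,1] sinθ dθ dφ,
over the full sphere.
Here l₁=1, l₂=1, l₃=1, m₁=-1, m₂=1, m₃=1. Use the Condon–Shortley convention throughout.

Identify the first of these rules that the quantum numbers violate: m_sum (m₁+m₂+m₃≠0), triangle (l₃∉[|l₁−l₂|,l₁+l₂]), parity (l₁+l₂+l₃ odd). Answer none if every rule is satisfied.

m_sum

Σmᵢ = 1  ✗
l₃∈[|l₁−l₂|,l₁+l₂]=[0,2], have l₃=1
Σlᵢ = 3 ⇒ odd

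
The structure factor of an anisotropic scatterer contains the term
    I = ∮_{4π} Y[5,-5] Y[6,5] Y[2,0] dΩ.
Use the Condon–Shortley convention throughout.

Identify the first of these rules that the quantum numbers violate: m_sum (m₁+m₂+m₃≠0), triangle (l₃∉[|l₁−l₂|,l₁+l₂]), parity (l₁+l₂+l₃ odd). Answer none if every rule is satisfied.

Σmᵢ = 0  ✓
l₃∈[|l₁−l₂|,l₁+l₂]=[1,11], have l₃=2  ✓
Σlᵢ = 13 ⇒ odd  ✗

parity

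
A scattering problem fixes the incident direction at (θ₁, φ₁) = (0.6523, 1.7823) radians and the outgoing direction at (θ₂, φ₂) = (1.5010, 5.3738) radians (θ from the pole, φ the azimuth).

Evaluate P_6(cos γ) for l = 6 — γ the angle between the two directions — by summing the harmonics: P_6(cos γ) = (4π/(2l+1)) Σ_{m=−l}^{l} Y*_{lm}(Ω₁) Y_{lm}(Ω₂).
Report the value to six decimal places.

Term-by-term m-sum for l=6 (normalisation 4π/13 = 0.966644):
  term(m=-6) = (-0.010399, -0.004923)   from Y*(Ω₁)=(-0.007183, -0.023075), Y(Ω₂)=(0.322385, -0.350301)
  term(m=-5) = (0.007933, 0.009835)   from Y*(Ω₁)=(-0.095477, 0.053818), Y(Ω₂)=(-0.018990, -0.113718)
  term(m=-4) = (0.021852, 0.093822)   from Y*(Ω₁)=(0.190978, 0.215657), Y(Ω₂)=(0.294125, 0.159138)
  term(m=-3) = (0.013315, -0.059244)   from Y*(Ω₁)=(0.270886, -0.368028), Y(Ω₂)=(0.121682, -0.053385)
  term(m=-2) = (0.061705, -0.077728)   from Y*(Ω₁)=(-0.305738, -0.137638), Y(Ω₂)=(-0.072648, 0.286936)
  term(m=-1) = (0.019534, -0.009434)   from Y*(Ω₁)=(0.032729, -0.152428), Y(Ω₂)=(0.085468, 0.109804)
  term(m=+0) = (0.111540, 0.000000)   from Y*(Ω₁)=(-0.390198, -0.000000), Y(Ω₂)=(-0.285854, 0.000000)
  term(m=+1) = (0.019534, 0.009434)   from Y*(Ω₁)=(-0.032729, -0.152428), Y(Ω₂)=(-0.085468, 0.109804)
  term(m=+2) = (0.061705, 0.077728)   from Y*(Ω₁)=(-0.305738, 0.137638), Y(Ω₂)=(-0.072648, -0.286936)
  term(m=+3) = (0.013315, 0.059244)   from Y*(Ω₁)=(-0.270886, -0.368028), Y(Ω₂)=(-0.121682, -0.053385)
  term(m=+4) = (0.021852, -0.093822)   from Y*(Ω₁)=(0.190978, -0.215657), Y(Ω₂)=(0.294125, -0.159138)
  term(m=+5) = (0.007933, -0.009835)   from Y*(Ω₁)=(0.095477, 0.053818), Y(Ω₂)=(0.018990, -0.113718)
  term(m=+6) = (-0.010399, 0.004923)   from Y*(Ω₁)=(-0.007183, 0.023075), Y(Ω₂)=(0.322385, 0.350301)
Accumulated sum (0.339421, 0.000000); after 4π/(2l+1) scaling, (0.328099, 0.000000) ⇒ P_6 = 0.328099

0.328099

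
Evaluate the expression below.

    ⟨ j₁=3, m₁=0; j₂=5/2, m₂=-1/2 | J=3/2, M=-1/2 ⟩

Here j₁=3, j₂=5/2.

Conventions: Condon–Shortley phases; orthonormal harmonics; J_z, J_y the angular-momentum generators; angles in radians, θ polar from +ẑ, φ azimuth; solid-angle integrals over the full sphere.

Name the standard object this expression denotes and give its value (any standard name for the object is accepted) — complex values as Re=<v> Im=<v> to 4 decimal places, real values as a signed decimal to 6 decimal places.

Clebsch–Gordan coefficient, +√(4/35) ≈ +0.338062

This is a Clebsch–Gordan (vector-coupling) coefficient.
triangle: 4!*2!*1!/8! = 48/40320
(j±m)!: 3!*3!*2!*3!*1!*2! = 864
prefactor² = (2J+1)*Δ*N² = 144/35
  k=1: −1/(1!*3!*2!*1!*0!*0!) = -1/12
  k=2: +1/(2!*2!*1!*0!*1!*1!) = 1/4
Σ = 1/6  ⇒  CG² = 144/35*(1/6)² = 4/35
CG = +√(4/35) = +0.338062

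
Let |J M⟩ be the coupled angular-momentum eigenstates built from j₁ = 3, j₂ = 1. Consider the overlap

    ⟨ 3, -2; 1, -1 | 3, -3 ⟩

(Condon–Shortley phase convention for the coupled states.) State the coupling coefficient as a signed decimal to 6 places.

j₁+j₂−J=1  J+j₁−j₂=5  J−j₁+j₂=1  j₁+j₂+J+1=8
(j₁±m₁, j₂±m₂, J±M) = (1,5,0,2,0,6)
P² = 3600
sum k=0..0:
  [0] +1/120 = 1/120
S = 1/120
C² = P²·S² = 1/4 ; C = +0.500000

+0.500000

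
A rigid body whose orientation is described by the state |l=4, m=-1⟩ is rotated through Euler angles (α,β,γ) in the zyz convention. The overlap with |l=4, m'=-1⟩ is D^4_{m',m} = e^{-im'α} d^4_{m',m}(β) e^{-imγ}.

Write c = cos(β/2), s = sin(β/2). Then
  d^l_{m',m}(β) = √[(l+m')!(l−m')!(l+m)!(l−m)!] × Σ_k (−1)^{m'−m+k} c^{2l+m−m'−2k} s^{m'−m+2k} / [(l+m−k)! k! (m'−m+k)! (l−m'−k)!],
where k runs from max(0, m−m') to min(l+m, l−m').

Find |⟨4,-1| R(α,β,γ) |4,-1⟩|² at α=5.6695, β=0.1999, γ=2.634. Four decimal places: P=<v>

P=0.6703

First d^4_{-1,-1}(β=0.1999), then the phase factors e^{-i(-1)α} and e^{-i(-1)γ}:
Half-angle: c=0.995009, s=0.099784. N=√(6·120·6·120)=720.000000
The bounds max(0,m−m')=0 and min(l+m,l−m')=3 give 4 terms
  k=0: (−1)^0·720.0000/(720)·0.9950^8·0.0998^0 = +0.960764
  k=1: (−1)^1·720.0000/(48)·0.9950^6·0.0998^2 = -0.144935
  k=2: (−1)^2·720.0000/(24)·0.9950^4·0.0998^4 = +0.002915
  k=3: (−1)^3·720.0000/(72)·0.9950^2·0.0998^6 = -0.000010
d^4_{-1,-1}(0.1999) = +0.960764 -0.144935 +0.002915 -0.000010 = +0.818734
|D^4_{-1,-1}|² = |d^4_{-1,-1}(β)|² = (+0.818734)² = 0.670326 (the z-rotation phases have unit modulus)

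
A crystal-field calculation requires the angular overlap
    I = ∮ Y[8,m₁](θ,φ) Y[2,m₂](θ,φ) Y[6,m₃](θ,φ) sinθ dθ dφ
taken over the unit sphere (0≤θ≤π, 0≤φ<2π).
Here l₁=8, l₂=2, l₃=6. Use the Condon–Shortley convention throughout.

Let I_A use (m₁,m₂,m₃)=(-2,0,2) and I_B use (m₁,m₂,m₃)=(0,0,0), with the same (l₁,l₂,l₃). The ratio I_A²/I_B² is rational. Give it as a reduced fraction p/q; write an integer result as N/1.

675/784

l's match ⇒ only the (l;m) 3-j factors differ between A and B.
A: triangle coeff Δ(8,2,6) = 1/30940; Σ_t [2,2]: t=2:+1/3870720 = 1/3870720; (3j)²=135/6188 [(8 2 6; -2 0 2)], sign=+1
B: triangle coeff Δ(8,2,6) = 1/30940; Σ_t [2,2]: t=2:+1/2073600 = 1/2073600; (3j)²=28/1105 [(8 2 6; 0 0 0)], sign=+1
I_A²/I_B² = (135/6188)/(28/1105) = 675/784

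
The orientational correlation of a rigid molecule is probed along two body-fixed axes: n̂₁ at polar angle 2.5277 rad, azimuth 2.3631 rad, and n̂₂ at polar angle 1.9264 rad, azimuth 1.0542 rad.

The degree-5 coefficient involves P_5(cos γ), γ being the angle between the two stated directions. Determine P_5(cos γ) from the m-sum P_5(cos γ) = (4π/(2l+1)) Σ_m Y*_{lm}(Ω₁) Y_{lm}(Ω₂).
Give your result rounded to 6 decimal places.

0.235311

Addition theorem: P_5(cos γ) = (4π/11) Σ_m Y*_{lm}(Ω₁) Y_{lm}(Ω₂), m = −5…5:
  [-5]  conj(Y_{5,-5})(Ω₁) = 0.02152 - 0.02009j ; Y_{5,-5}(Ω₂) = 0.17809 + 0.28493j ; Δ = 0.00956 + 0.00256j
  [-4]  conj(Y_{5,-4})(Ω₁) = 0.13206 + 0.00365j ; Y_{5,-4}(Ω₂) = 0.18766 - 0.34715j ; Δ = 0.02605 - 0.04516j
  [-3]  conj(Y_{5,-3})(Ω₁) = 0.22953 + 0.23924j ; Y_{5,-3}(Ω₂) = -0.02590 + 0.00054j ; Δ = -0.00608 - 0.00607j
  [-2]  conj(Y_{5,-2})(Ω₁) = -0.00638 + 0.46172j ; Y_{5,-2}(Ω₂) = -0.16897 - 0.28342j ; Δ = 0.13194 - 0.07621j
  [-1]  conj(Y_{5,-1})(Ω₁) = -0.13411 + 0.13228j ; Y_{5,-1}(Ω₂) = -0.05760 + 0.10141j ; Δ = -0.00569 - 0.02122j
  [+0]  conj(Y_{5,0})(Ω₁) = 0.34851 + 0.00000j ; Y_{5,0}(Ω₂) = -0.30296 + 0.00000j ; Δ = -0.10558 + 0.00000j
  [+1]  conj(Y_{5,1})(Ω₁) = 0.13411 + 0.13228j ; Y_{5,1}(Ω₂) = 0.05760 + 0.10141j ; Δ = -0.00569 + 0.02122j
  [+2]  conj(Y_{5,2})(Ω₁) = -0.00638 - 0.46172j ; Y_{5,2}(Ω₂) = -0.16897 + 0.28342j ; Δ = 0.13194 + 0.07621j
  [+3]  conj(Y_{5,3})(Ω₁) = -0.22953 + 0.23924j ; Y_{5,3}(Ω₂) = 0.02590 + 0.00054j ; Δ = -0.00608 + 0.00607j
  [+4]  conj(Y_{5,4})(Ω₁) = 0.13206 - 0.00365j ; Y_{5,4}(Ω₂) = 0.18766 + 0.34715j ; Δ = 0.02605 + 0.04516j
  [+5]  conj(Y_{5,5})(Ω₁) = -0.02152 - 0.02009j ; Y_{5,5}(Ω₂) = -0.17809 + 0.28493j ; Δ = 0.00956 - 0.00256j
Σ over m = 0.20598 + 0.00000j; ×(4π/11) → 0.23531 + 0.00000j. Real part: 0.235311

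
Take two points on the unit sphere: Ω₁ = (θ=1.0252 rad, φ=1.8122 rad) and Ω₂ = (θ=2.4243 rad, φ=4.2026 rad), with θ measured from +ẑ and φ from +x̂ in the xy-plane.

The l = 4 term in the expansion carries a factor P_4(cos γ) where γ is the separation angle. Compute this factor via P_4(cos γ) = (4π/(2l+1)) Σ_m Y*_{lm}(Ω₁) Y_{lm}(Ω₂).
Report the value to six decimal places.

-0.227793

Addition theorem: P_4(cos γ) = (4π/9) Σ_m Y*_{lm}(Ω₁) Y_{lm}(Ω₂), m = −4…4:
  m=-4: Y*=0.13443 + 0.19432j  Y=-0.03730 + 0.07373j  product -0.01934 + 0.00266j
  m=-3: Y*=0.26880 - 0.30389j  Y=-0.26769 + 0.01110j  product -0.06858 + 0.08433j
  m=-2: Y*=-0.19160 - 0.10044j  Y=-0.22524 - 0.36637j  product 0.00636 + 0.09282j
  m=-1: Y*=0.05594 - 0.22720j  Y=0.11153 - 0.19949j  product -0.03909 - 0.03650j
  m=+0: Y*=-0.26875 + 0.00000j  Y=-0.29082 + 0.00000j  product 0.07816 + 0.00000j
  m=+1: Y*=-0.05594 - 0.22720j  Y=-0.11153 - 0.19949j  product -0.03909 + 0.03650j
  m=+2: Y*=-0.19160 + 0.10044j  Y=-0.22524 + 0.36637j  product 0.00636 - 0.09282j
  m=+3: Y*=-0.26880 - 0.30389j  Y=0.26769 + 0.01110j  product -0.06858 - 0.08433j
  m=+4: Y*=0.13443 - 0.19432j  Y=-0.03730 - 0.07373j  product -0.01934 - 0.00266j
Σ over m = -0.16314 - 0.00000j; ×(4π/9) → -0.22779 - 0.00000j. Real part: -0.227793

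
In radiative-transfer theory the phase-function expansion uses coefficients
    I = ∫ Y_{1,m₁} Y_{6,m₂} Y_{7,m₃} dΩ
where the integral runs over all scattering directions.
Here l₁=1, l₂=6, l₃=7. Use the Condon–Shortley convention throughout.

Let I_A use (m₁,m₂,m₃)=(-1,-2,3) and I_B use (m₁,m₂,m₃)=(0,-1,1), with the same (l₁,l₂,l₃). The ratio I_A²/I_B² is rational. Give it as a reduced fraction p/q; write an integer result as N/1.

Same 1,6,7: normalisation and zero-m 3j drop out of the ratio.
A: Δ: 0! 2! 12! / 15! → 1/1365; sum: t=0:+1/1935360 = 1/1935360; 3j²(1 6 7; -1 -2 3) = Δ·Π!·Σ² = 3/91  (sign +1)
B: Δ: 0! 2! 12! / 15! → 1/1365; sum: t=0:+1/604800 = 1/604800; 3j²(1 6 7; 0 -1 1) = Δ·Π!·Σ² = 16/455  (sign +1)
I_A²/I_B² = (3/91)/(16/455) = 15/16

15/16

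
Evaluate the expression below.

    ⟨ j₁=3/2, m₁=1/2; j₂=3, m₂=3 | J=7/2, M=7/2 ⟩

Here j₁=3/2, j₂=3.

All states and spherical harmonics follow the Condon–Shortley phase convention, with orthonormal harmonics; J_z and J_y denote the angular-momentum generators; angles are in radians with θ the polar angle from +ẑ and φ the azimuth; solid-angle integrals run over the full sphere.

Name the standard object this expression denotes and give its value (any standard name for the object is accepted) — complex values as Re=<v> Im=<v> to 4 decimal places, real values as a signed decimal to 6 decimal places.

Clebsch–Gordan coefficient, −√(2/3) ≈ -0.816497

This is a Clebsch–Gordan (vector-coupling) coefficient.
triangle: 1!×2!×5!/9! = 240/362880
(j±m)!: 2!×1!×6!×0!×7!×0! = 7257600
prefactor² = (2J+1)×Δ×N² = 38400
  k=1: −1/(1!×0!×0!×5!×2!×0!) = -1/240
Σ = -1/240  ⇒  CG² = 38400×(-1/240)² = 2/3
CG = −√(2/3) = -0.816497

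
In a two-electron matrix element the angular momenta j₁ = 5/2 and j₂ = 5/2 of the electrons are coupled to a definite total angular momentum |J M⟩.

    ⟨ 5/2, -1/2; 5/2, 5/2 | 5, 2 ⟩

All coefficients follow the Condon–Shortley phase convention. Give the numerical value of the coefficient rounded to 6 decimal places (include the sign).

+√(1/12) = +0.288675

√[11·0!5!5!/11! · 2!3!5!0!7!3!] = √(172800)
  +(−1)^0/∏(0,0,3,5,2,0)! = 1/1440  (running 1/1440)
⟨..|..⟩ = √(172800)·(1/1440) = +0.288675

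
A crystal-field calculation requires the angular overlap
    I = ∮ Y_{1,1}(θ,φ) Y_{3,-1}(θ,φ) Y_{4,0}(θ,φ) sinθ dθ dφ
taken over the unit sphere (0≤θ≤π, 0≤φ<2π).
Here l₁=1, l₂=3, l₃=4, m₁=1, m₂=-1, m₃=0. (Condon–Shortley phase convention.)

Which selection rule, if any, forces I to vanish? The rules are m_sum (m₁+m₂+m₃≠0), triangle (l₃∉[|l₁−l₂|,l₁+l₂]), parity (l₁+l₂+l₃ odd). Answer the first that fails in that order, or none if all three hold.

none

azimuthal sum: 1 − 1 + 0 = 0  ✓
2 ≤ 4 ≤ 4 (triangle on l)  ✓
L = 1 + 3 + 4 = 8 (even)  ✓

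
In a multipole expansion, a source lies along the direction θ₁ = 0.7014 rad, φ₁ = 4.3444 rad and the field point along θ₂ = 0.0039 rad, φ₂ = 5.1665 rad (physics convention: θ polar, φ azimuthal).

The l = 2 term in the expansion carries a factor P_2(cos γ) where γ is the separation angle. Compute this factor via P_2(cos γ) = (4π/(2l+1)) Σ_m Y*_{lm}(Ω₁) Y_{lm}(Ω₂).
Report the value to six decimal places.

Term-by-term m-sum for l=2 (normalisation 4π/5 = 2.513274):
  m=-2: Y*=(-0.119213, 0.107976)  Y=(-0.000004, 0.000005)  product (-0.000000, -0.000001)
  m=-1: Y*=(-0.137002, -0.355340)  Y=(0.001322, 0.002708)  product (0.000781, -0.000841)
  m=+0: Y*=(0.236799, -0.000000)  Y=(0.630769, 0.000000)  product (0.149366, 0.000000)
  m=+1: Y*=(0.137002, -0.355340)  Y=(-0.001322, 0.002708)  product (0.000781, 0.000841)
  m=+2: Y*=(-0.119213, -0.107976)  Y=(-0.000004, -0.000005)  product (-0.000000, 0.000001)
Total Σ_m = (0.150928, -0.000000). Multiply by 2.513274: (0.379322, -0.000000). P_2(cos γ) = 0.379322

0.379322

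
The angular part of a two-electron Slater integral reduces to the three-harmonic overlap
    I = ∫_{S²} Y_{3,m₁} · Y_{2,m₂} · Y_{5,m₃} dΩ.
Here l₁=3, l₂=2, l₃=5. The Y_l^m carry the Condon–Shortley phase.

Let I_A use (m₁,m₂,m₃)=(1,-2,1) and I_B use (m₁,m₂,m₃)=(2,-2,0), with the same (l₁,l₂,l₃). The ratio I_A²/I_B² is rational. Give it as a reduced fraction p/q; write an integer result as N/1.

Shared (l₁,l₂,l₃)=(3,2,5): N and (l;000)² cancel in I_A²/I_B².
A: Δ = 0!·6!·4!/11! = 1/2310; Racah Σ t=0..0: t=0:+1/1152 = 1/1152; ⇒ 3j(3 2 5; 1 -2 1)² = 1/154, sgn +1
B: Δ = 0!·6!·4!/11! = 1/2310; Racah Σ t=0..0: t=0:+1/2880 = 1/2880; ⇒ 3j(3 2 5; 2 -2 0)² = 1/462, sgn -1
I_A²/I_B² = (1/154)/(1/462) = 3/1

3/1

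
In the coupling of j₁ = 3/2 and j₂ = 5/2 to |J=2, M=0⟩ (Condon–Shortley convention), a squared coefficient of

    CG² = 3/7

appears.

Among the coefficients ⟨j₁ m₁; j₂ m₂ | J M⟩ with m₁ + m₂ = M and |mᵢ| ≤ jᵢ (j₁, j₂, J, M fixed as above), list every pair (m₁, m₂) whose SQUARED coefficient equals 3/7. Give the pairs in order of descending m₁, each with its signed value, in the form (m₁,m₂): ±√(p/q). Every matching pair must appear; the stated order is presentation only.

(3/2,-3/2): +√(3/7); (-3/2,3/2): +√(3/7)

Admissible pairs with m₁+m₂ = M = 0: (-3/2,3/2), (-1/2,1/2), (1/2,-1/2), (3/2,-3/2)
  (m₁,m₂)=(3/2,-3/2): CG² = 3/7, CG = +√(3/7)   ← matches the target
  (m₁,m₂)=(1/2,-1/2): CG² = 1/14, CG = −√(1/14)
  (m₁,m₂)=(-1/2,1/2): CG² = 1/14, CG = −√(1/14)
  (m₁,m₂)=(-3/2,3/2): CG² = 3/7, CG = +√(3/7)   ← matches the target
Pairs with CG² = 3/7: (3/2,-3/2): +√(3/7); (-3/2,3/2): +√(3/7)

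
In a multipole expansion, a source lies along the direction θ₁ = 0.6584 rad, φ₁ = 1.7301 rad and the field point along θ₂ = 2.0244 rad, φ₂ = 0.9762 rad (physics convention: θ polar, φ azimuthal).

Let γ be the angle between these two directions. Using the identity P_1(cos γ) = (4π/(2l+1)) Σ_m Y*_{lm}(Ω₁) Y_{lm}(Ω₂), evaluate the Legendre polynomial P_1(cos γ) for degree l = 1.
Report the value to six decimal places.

Term-by-term m-sum for l=1 (normalisation 4π/3 = 4.188790):
  term(m=-1) = +0.047860+0.044936i   from Y*(Ω₁)=-0.033533+0.208715i, Y(Ω₂)=+0.173965-0.257256i
  term(m=+0) = -0.082747+0.000000i   from Y*(Ω₁)=+0.386471-0.000000i, Y(Ω₂)=-0.214109+0.000000i
  term(m=+1) = +0.047860-0.044936i   from Y*(Ω₁)=+0.033533+0.208715i, Y(Ω₂)=-0.173965-0.257256i
Total Σ_m = +0.012972+0.000000i. Multiply by 4.188790: +0.054337+0.000000i. P_1(cos γ) = 0.054337

0.054337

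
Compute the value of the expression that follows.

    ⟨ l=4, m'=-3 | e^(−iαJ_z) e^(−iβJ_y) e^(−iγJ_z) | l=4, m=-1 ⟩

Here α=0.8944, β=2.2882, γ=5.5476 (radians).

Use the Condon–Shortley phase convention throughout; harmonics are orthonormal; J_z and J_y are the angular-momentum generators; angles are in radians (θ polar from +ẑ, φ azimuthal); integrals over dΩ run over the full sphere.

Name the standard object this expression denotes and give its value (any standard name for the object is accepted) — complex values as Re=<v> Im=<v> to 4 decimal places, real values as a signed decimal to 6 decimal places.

Wigner D-matrix element, Re=0.0859 Im=-0.2171

This is a Wigner D-matrix element — the rotation-matrix element ⟨l m'| R(α,β,γ) |l m⟩ in the angular-momentum basis.
Split into d^4_{-3,-1}(β=2.2882) × two z-phases.
With c≡cos(β/2)=0.413866 and s≡sin(β/2)=0.910338, N=[1·5040·6·120]^{1/2}=1904.940944
k∈{2,3} keeps every argument non-negative
  k=2: (−1)^0·1904.9409/(240)·0.4139^6·0.9103^2 = +0.033055
  k=3: (−1)^1·1904.9409/(144)·0.4139^4·0.9103^4 = -0.266543
d^4_{-3,-1}(2.2882) = +0.033055 -0.266543 = -0.233488
Phases: e^{-i·(-3)·0.8944}=-0.896765+0.442507i, e^{-i·(-1)·5.5476}=+0.741438-0.671021i ⇒ D=+0.085915-0.217107i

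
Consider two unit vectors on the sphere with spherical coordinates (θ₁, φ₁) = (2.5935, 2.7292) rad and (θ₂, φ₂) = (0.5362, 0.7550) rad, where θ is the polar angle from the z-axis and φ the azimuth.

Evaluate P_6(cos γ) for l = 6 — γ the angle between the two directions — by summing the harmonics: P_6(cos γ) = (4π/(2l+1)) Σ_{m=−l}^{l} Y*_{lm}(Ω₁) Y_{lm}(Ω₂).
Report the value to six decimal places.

-0.412902

Term-by-term m-sum for l=6 (normalisation 4π/13 = 0.966644):
  [-6]  conj(Y_{6,-6})(Ω₁) = -0.007595-0.005983i ; Y_{6,-6}(Ω₂) = -0.001558+0.008446i ; Δ = +0.000062-0.000055i
  [-5]  conj(Y_{6,-5})(Ω₁) = -0.025876-0.048376i ; Y_{6,-5}(Ω₂) = -0.040350+0.029631i ; Δ = +0.002478+0.001185i
  [-4]  conj(Y_{6,-4})(Ω₁) = -0.014515-0.183881i ; Y_{6,-4}(Ω₂) = -0.171977-0.021015i ; Δ = -0.001368+0.031928i
  [-3]  conj(Y_{6,-3})(Ω₁) = +0.129128-0.372585i ; Y_{6,-3}(Ω₂) = -0.245003-0.294324i ; Δ = -0.141297+0.053279i
  [-2]  conj(Y_{6,-2})(Ω₁) = +0.324115-0.350709i ; Y_{6,-2}(Ω₂) = +0.029544-0.485345i ; Δ = -0.160639-0.167669i
  [-1]  conj(Y_{6,-1})(Ω₁) = +0.110525-0.048352i ; Y_{6,-1}(Ω₂) = +0.112285-0.105658i ; Δ = +0.007302-0.017107i
  [+0]  conj(Y_{6,0})(Ω₁) = -0.405050-0.000000i ; Y_{6,0}(Ω₂) = -0.394459+0.000000i ; Δ = +0.159776+0.000000i
  [+1]  conj(Y_{6,1})(Ω₁) = -0.110525-0.048352i ; Y_{6,1}(Ω₂) = -0.112285-0.105658i ; Δ = +0.007302+0.017107i
  [+2]  conj(Y_{6,2})(Ω₁) = +0.324115+0.350709i ; Y_{6,2}(Ω₂) = +0.029544+0.485345i ; Δ = -0.160639+0.167669i
  [+3]  conj(Y_{6,3})(Ω₁) = -0.129128-0.372585i ; Y_{6,3}(Ω₂) = +0.245003-0.294324i ; Δ = -0.141297-0.053279i
  [+4]  conj(Y_{6,4})(Ω₁) = -0.014515+0.183881i ; Y_{6,4}(Ω₂) = -0.171977+0.021015i ; Δ = -0.001368-0.031928i
  [+5]  conj(Y_{6,5})(Ω₁) = +0.025876-0.048376i ; Y_{6,5}(Ω₂) = +0.040350+0.029631i ; Δ = +0.002478-0.001185i
  [+6]  conj(Y_{6,6})(Ω₁) = -0.007595+0.005983i ; Y_{6,6}(Ω₂) = -0.001558-0.008446i ; Δ = +0.000062+0.000055i
Σ over m = -0.427151+0.000000i; ×(4π/13) → -0.412902+0.000000i. Real part: -0.412902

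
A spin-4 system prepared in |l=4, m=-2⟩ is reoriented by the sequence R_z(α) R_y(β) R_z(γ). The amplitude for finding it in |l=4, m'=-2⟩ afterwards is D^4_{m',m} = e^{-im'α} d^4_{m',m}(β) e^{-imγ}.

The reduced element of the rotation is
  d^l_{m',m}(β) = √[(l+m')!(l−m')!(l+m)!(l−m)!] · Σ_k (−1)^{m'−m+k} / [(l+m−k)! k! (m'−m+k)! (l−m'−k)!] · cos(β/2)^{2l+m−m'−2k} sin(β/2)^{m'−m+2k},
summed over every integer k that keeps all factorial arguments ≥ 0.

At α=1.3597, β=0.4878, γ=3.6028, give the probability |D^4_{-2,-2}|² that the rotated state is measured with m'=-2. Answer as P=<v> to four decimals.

D^4_{-2,-2}(1.3597,0.4878,3.6028) = e^{-i·-2·1.3597}·d^4_{-2,-2}(0.4878)·e^{-i·-2·3.6028}. Compute d first:
With c≡cos(β/2)=0.970404 and s≡sin(β/2)=0.241489, N=[2·720·2·720]^{1/2}=1440.000000
k: max(0,(-2)−(-2))=0 … min(4+(-2),4−(-2))=2
  k=0: (−1)^0·1440.0000/(1440)·0.9704^8·0.2415^0 = +0.786356
  k=1: (−1)^1·1440.0000/(120)·0.9704^6·0.2415^2 = -0.584373
  k=2: (−1)^2·1440.0000/(96)·0.9704^4·0.2415^4 = +0.045237
d^4_{-2,-2}(0.4878) = +0.786356 -0.584373 +0.045237 = +0.247219
|D^4_{-2,-2}|² = |d^4_{-2,-2}(β)|² = (+0.247219)² = 0.061117 (the z-rotation phases have unit modulus)

P=0.0611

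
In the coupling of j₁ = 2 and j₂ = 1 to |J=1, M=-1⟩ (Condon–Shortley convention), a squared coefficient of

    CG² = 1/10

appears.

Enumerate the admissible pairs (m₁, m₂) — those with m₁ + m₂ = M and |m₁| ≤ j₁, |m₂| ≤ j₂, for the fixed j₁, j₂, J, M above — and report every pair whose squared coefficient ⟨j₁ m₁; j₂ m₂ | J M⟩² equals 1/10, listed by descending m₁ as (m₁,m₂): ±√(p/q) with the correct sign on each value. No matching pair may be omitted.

(0,-1): +√(1/10)

Admissible pairs with m₁+m₂ = M = -1: (-2,1), (-1,0), (0,-1)
  (m₁,m₂)=(0,-1): CG² = 1/10, CG = +√(1/10)   ← matches the target
  (m₁,m₂)=(-1,0): CG² = 3/10, CG = −√(3/10)
  (m₁,m₂)=(-2,1): CG² = 3/5, CG = +√(3/5)
Pairs with CG² = 1/10: (0,-1): +√(1/10)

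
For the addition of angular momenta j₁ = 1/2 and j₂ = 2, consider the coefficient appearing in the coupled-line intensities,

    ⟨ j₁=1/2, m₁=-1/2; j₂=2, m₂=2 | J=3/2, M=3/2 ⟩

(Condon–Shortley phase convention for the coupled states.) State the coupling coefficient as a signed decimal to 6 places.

√[4·1!0!3!/5! · 0!1!4!0!3!0!] = √(144/5)
  +(−1)^1/∏(1,0,0,3,0,0)! = -1/6  (running -1/6)
⟨..|..⟩ = √(144/5)·(-1/6) = -0.894427

−√(4/5) = -0.894427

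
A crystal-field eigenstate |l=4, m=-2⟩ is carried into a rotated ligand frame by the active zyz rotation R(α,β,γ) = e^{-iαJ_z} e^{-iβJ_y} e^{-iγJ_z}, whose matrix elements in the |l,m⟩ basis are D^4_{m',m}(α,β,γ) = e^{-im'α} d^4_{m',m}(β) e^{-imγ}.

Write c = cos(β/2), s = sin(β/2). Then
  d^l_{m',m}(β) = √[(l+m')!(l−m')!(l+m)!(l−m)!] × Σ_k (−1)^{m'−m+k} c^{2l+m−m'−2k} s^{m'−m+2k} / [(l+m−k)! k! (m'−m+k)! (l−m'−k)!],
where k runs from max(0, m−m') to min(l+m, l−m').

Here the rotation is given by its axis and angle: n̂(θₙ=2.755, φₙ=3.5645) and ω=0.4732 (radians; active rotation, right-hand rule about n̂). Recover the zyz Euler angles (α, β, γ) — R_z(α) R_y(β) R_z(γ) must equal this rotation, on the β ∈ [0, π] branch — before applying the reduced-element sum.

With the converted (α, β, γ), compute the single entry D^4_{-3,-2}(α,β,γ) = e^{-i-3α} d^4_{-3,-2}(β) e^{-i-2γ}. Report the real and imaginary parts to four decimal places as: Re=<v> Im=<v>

Re=0.1965 Im=0.2451

Axis–angle → zyz. n̂ = (sinθₙcosφₙ, sinθₙsinφₙ, cosθₙ) = (-0.343818, -0.154740, -0.926199), ω = 0.4732.
R = I cosω + sinω [n̂]ₓ + (1−cosω) n̂n̂ᵀ gives
  R = [+0.903104, +0.427949, -0.035528; -0.416257, +0.892746, +0.172439; +0.105513, -0.140942, +0.984379]
β = atan2(√(R₁₃²+R₂₃²), R₃₃) = 0.176984; α = atan2(R₂₃, R₁₃) mod 2π = 1.773987; γ = atan2(R₃₂, −R₃₁) mod 2π = 4.069765
Split into d^4_{-3,-2}(β=0.1770) × two z-phases.
c=cos(0.176984/2)=0.996087, s=sin(0.176984/2)=0.088376; N=√[1·5040·2·720]=2693.993318
Admissible k: 1..2 (factorial args all ≥0)
  k=1: (−1)^0·2693.9933/(720)·0.9961^7·0.0884^1 = +0.321723
  k=2: (−1)^1·2693.9933/(240)·0.9961^5·0.0884^3 = -0.007598
d^4_{-3,-2}(0.1770) = +0.321723 -0.007598 = +0.314125
D = (+0.572518-0.819892i)·(+0.314125)·(-0.281684+0.959507i) = +0.196461+0.245107i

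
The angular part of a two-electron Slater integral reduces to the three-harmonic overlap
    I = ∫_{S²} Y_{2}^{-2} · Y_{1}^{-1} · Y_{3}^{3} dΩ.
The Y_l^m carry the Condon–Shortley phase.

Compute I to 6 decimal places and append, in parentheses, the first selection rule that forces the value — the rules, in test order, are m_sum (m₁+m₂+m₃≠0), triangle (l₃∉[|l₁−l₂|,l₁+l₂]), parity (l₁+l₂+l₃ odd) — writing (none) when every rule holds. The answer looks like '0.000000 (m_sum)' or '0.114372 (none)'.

Rules hold: Σm=0, L=6 even, 1≤3≤3.
N = 5·3·7 = 105
Δ = 0!·4!·2!/7! = 1/105
Racah Σ t=0..0: t=0:+1/4 = 1/4
⇒ 3j(2 1 3; 0 0 0)² = 3/35, sgn -1
Racah Σ t=0..0: t=0:+1/48 = 1/48
⇒ 3j(2 1 3; -2 -1 3)² = 1/7, sgn +1
4πI² = N·(3j₀)²·(3jₘ)² = 9/7
I = -1·√(1.28571/4π) = -0.31986543
No selection rule forces the value: the integral is nonzero (none).

-0.319865 (none)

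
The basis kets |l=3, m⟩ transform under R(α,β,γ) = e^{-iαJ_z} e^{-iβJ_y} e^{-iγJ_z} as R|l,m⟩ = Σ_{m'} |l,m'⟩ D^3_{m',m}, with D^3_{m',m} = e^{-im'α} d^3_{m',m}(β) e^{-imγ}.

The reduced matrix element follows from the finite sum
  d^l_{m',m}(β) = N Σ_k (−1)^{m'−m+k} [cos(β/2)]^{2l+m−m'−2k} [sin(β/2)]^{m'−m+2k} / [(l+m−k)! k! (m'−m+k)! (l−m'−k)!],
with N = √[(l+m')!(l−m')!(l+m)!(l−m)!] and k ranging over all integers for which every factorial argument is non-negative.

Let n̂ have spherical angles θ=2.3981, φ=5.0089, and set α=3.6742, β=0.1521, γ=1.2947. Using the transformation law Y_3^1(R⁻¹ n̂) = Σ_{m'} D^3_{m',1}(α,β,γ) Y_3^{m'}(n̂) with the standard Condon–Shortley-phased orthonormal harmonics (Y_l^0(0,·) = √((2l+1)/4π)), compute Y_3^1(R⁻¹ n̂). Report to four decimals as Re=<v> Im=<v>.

Need the full column D^3_{m',1} for m'=−3..3 at α=3.6742, β=0.1521, γ=1.2947.
cos(β/2)=0.997110, sin(β/2)=0.075977
d^3_{-3,1}: single k=4 term ⇒ +0.000128;  D = -0.000122-0.000038i
d^3_{-2,1}: k∈[3..4] ⇒ +0.002750 -0.000008 = +0.002742;  D = +0.002670-0.000624i
d^3_{-1,1}: k∈[2..4] ⇒ +0.034236 -0.000265 +0.000000 = +0.033971;  D = -0.024575+0.023455i
d^3_{0,1}: k∈[1..3] ⇒ +0.259409 -0.004518 +0.000009 = +0.254900;  D = +0.069486-0.245246i
d^3_{1,1}: k∈[0..2] ⇒ +0.982782 -0.045648 +0.000199 = +0.937333;  D = +0.237808+0.906665i
d^3_{2,1}: k∈[0..1] ⇒ -0.236807 +0.002750 = -0.234057;  D = +0.166118+0.164887i
d^3_{3,1}: single k=0 term ⇒ +0.022099;  D = +0.021417+0.005448i
Y_3^{m'}(θ=2.3981,φ=5.0089) and Σ D·Y over m':
  (-0.0001-0.0000i)·(-0.1005-0.0815i)  (+0.0027-0.0006i)·(+0.2858-0.1926i)  (-0.0246+0.0235i)·(+0.1092+0.3576i)  (+0.0695-0.2452i)·(+0.0799+0.0000i)  (+0.2378+0.9067i)·(-0.1092+0.3576i)  (+0.1661+0.1649i)·(+0.2858+0.1926i)  (+0.0214+0.0054i)·(+0.1005-0.0815i)
Y_3^1(R⁻¹ n̂) = -0.336748+0.037422i

Re=-0.3367 Im=0.0374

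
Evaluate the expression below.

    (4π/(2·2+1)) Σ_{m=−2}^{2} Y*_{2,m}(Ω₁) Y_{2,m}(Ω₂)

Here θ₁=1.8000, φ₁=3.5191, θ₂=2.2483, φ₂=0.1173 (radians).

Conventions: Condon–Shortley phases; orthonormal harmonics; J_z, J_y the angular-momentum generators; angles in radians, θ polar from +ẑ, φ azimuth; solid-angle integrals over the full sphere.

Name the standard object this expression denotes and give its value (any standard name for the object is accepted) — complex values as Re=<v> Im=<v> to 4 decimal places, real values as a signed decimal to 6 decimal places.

Legendre polynomial (addition theorem), +0.023566

This sum is the spherical-harmonic addition theorem: it equals the Legendre polynomial P_l(cos γ) of the angle γ between the two directions.
Summing Y*_{l m}(θ₁,φ₁)·Y_{l m}(θ₂,φ₂) over m ∈ [−2, 2]; prefactor 4π/(2·2+1) = 2.513274:
  m=-2: (0.26679 + 0.25105j) × (0.22807 - 0.05451j) = 0.07453 + 0.04271j  (running Σ = 0.07453 + 0.04271j)
  m=-1: (0.15890 + 0.06301j) × (-0.37472 + 0.04416j) = -0.06233 - 0.01659j  (running Σ = 0.01220 + 0.02612j)
  m=0: (-0.26655 + 0.00000j) × (0.05640 + 0.00000j) = -0.01503 + 0.00000j  (running Σ = -0.00283 + 0.02612j)
  m=1: (-0.15890 + 0.06301j) × (0.37472 + 0.04416j) = -0.06233 + 0.01659j  (running Σ = -0.06515 + 0.04271j)
  m=2: (0.26679 - 0.25105j) × (0.22807 + 0.05451j) = 0.07453 - 0.04271j  (running Σ = 0.00938 + 0.00000j)
Σ over m = 0.00938 + 0.00000j; ×(4π/5) → 0.02357 + 0.00000j. Real part: 0.023566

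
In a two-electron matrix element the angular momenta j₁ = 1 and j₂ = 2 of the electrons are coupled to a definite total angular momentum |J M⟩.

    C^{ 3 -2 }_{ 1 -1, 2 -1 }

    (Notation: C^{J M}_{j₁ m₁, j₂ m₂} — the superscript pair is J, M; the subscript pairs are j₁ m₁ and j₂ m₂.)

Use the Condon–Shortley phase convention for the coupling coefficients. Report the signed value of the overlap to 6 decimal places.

√[7·0!2!4!/7! · 0!2!1!3!1!5!] = √(96)
  +(−1)^0/∏(0,0,2,1,0,3)! = 1/12  (running 1/12)
⟨..|..⟩ = √(96)·(1/12) = +0.816497

+√(2/3) ≈ +0.816497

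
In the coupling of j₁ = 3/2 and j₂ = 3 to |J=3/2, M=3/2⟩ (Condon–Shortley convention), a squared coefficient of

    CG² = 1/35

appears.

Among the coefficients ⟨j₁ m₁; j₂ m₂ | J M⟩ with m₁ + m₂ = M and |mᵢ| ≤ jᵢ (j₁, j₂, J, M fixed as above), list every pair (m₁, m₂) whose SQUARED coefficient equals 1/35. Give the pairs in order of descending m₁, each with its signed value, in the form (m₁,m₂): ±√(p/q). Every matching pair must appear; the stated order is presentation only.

(3/2,0): +√(1/35)

Admissible pairs with m₁+m₂ = M = 3/2: (-3/2,3), (-1/2,2), (1/2,1), (3/2,0)
  (m₁,m₂)=(3/2,0): CG² = 1/35, CG = +√(1/35)   ← matches the target
  (m₁,m₂)=(1/2,1): CG² = 4/35, CG = −√(4/35)
  (m₁,m₂)=(-1/2,2): CG² = 2/7, CG = +√(2/7)
  (m₁,m₂)=(-3/2,3): CG² = 4/7, CG = −√(4/7)
Pairs with CG² = 1/35: (3/2,0): +√(1/35)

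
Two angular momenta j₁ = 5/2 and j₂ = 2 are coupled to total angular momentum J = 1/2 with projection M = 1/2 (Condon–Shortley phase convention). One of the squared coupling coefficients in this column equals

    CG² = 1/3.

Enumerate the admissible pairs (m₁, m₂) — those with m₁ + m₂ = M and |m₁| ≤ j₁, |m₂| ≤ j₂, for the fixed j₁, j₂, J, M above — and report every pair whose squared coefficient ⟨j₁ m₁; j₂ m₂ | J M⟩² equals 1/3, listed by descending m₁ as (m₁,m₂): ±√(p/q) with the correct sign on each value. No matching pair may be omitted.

(5/2,-2): +√(1/3)

Admissible pairs with m₁+m₂ = M = 1/2: (-3/2,2), (-1/2,1), (1/2,0), (3/2,-1), (5/2,-2)
  (m₁,m₂)=(5/2,-2): CG² = 1/3, CG = +√(1/3)   ← matches the target
  (m₁,m₂)=(3/2,-1): CG² = 4/15, CG = −√(4/15)
  (m₁,m₂)=(1/2,0): CG² = 1/5, CG = +√(1/5)
  (m₁,m₂)=(-1/2,1): CG² = 2/15, CG = −√(2/15)
  (m₁,m₂)=(-3/2,2): CG² = 1/15, CG = +√(1/15)
Pairs with CG² = 1/3: (5/2,-2): +√(1/3)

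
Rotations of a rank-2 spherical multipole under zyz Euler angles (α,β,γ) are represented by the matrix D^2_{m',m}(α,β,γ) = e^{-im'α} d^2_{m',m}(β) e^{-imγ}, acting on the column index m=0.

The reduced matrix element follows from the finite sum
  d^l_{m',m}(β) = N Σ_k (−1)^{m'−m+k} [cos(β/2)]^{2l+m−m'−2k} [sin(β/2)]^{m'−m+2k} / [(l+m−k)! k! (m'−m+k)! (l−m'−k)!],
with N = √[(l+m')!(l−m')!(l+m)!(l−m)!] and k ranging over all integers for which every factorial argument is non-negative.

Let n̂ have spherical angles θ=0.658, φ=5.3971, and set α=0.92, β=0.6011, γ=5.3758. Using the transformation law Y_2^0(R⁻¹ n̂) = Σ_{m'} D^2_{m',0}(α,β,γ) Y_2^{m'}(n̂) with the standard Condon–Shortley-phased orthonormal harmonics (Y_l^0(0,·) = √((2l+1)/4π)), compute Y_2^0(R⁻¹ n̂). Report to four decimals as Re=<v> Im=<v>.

Need the full column D^2_{m',0} for m'=−2..2 at α=0.9200, β=0.6011, γ=5.3758.
cos(β/2)=0.955174, sin(β/2)=0.296046
d^2_{-2,0}: single k=2 term ⇒ +0.195865;  D = -0.052093+0.188811i
d^2_{-1,0}: k∈[1..2] ⇒ +0.631948 -0.060706 = +0.571242;  D = +0.346070+0.454481i
d^2_{0,0}: k∈[0..2] ⇒ +0.832395 -0.319847 +0.007681 = +0.520230;  D = +0.520230+0.000000i
d^2_{1,0}: k∈[0..1] ⇒ -0.631948 +0.060706 = -0.571242;  D = -0.346070+0.454481i
d^2_{2,0}: single k=0 term ⇒ +0.195865;  D = -0.052093-0.188811i
Y_2^{m'}(θ=0.658,φ=5.3971) and Σ D·Y over m':
  (-0.0521+0.1888i)·(-0.0289+0.1415i)  (+0.3461+0.4545i)·(+0.2364+0.2895i)  (+0.5202+0.0000i)·(+0.2769+0.0000i)  (-0.3461+0.4545i)·(-0.2364+0.2895i)  (-0.0521-0.1888i)·(-0.0289-0.1415i)
Y_2^0(R⁻¹ n̂) = -0.005926-0.000000i

Re=-0.0059 Im=0.0000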